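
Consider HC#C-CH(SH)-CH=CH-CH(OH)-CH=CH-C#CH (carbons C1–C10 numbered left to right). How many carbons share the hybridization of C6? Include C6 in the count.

2

C6 is sp3 (only σ bonds).
C1: sp
C2: sp
C3: sp3 ✓
C4: sp2
C5: sp2
C6: sp3 ✓
C7: sp2
C8: sp2
C9: sp
C10: sp
2 carbons are sp3.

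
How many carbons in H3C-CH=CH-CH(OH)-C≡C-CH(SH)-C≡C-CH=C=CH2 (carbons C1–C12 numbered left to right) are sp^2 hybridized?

4

C1: sp3
C2: sp2 ✓
C3: sp2 ✓
C4: sp3
C5: sp
C6: sp
C7: sp3
C8: sp
C9: sp
C10: sp2 ✓
C11: sp
C12: sp2 ✓
C2, C3, C10, C12 → 4 sp2 carbons.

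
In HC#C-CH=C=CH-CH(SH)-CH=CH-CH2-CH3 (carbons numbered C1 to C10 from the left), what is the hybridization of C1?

C1: 2 σ bonds, plus two π bonds; 2 regions of electron density → sp.

sp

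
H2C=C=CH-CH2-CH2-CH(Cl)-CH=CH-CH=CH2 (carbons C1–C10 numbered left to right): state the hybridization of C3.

C3 — 3 σ bonds, plus one π bond. Steric number 3, so sp2.

sp2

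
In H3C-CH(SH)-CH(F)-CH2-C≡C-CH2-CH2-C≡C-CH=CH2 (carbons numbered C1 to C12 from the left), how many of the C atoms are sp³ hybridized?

C1: sp3 ✓
C2: sp3 ✓
C3: sp3 ✓
C4: sp3 ✓
C5: sp
C6: sp
C7: sp3 ✓
C8: sp3 ✓
C9: sp
C10: sp
C11: sp2
C12: sp2
C1, C2, C3, C4, C7, C8 → 6 sp3 carbons.

6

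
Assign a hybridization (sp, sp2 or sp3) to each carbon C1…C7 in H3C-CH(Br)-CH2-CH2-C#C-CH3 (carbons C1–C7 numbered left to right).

C1 carries 4 σ bonds, giving a steric number of 4, so it is sp3.
C2 carries 4 σ bonds, giving a steric number of 4, so it is sp3.
C3 — 4 σ bonds. Steric number 4, so sp3.
C4 — 4 σ bonds. Steric number 4, so sp3.
C5 is sp: 2 σ bonds, plus two π bonds, 2 electron-density regions.
C6: 2 σ bonds, plus two π bonds; 2 regions of electron density → sp.
C7 — 4 σ bonds. Steric number 4, so sp3.

C1 sp3, C2 sp3, C3 sp3, C4 sp3, C5 sp, C6 sp, C7 sp3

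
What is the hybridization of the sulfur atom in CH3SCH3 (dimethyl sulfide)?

sp^3

The sulfur atom is sp3: 2 σ bonds and 2 lone pairs, 4 electron-density regions.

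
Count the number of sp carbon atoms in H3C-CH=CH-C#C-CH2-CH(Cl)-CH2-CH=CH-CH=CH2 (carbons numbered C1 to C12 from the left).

2

C1: sp3
C2: sp2
C3: sp2
C4: sp ✓
C5: sp ✓
C6: sp3
C7: sp3
C8: sp3
C9: sp2
C10: sp2
C11: sp2
C12: sp2
C4, C5 → 2 sp carbons.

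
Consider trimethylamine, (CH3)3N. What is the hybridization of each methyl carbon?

sp3

Each methyl carbon has 4 σ bonds: steric number 4 → sp3.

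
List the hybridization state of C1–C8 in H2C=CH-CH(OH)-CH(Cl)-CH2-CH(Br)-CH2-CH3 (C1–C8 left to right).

C1 — 3 σ bonds, plus one π bond. Steric number 3, so sp2.
C2: 3 σ bonds, plus one π bond — 3 electron domains, sp2.
C3 has 4 σ bonds: steric number 4 → sp3.
C4: 4 σ bonds; 4 regions of electron density → sp3.
C5: 4 σ bonds; 4 regions of electron density → sp3.
C6: 4 σ bonds — 4 electron domains, sp3.
C7 (4 σ bonds) has steric number 4: sp3.
C8: 4 σ bonds; 4 regions of electron density → sp3.

C1 sp2, C2 sp2, C3 sp3, C4 sp3, C5 sp3, C6 sp3, C7 sp3, C8 sp3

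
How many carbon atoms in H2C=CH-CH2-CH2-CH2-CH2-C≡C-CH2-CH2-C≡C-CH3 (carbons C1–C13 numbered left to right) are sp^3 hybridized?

7

C1: sp2
C2: sp2
C3: sp3 ✓
C4: sp3 ✓
C5: sp3 ✓
C6: sp3 ✓
C7: sp
C8: sp
C9: sp3 ✓
C10: sp3 ✓
C11: sp
C12: sp
C13: sp3 ✓
C3, C4, C5, C6, C9, C10, C13 → 7 sp3 carbons.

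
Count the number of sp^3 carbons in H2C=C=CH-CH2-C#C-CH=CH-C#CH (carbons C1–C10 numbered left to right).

C1: sp2
C2: sp
C3: sp2
C4: sp3 ✓
C5: sp
C6: sp
C7: sp2
C8: sp2
C9: sp
C10: sp
C4 → 1 sp3 carbon.

1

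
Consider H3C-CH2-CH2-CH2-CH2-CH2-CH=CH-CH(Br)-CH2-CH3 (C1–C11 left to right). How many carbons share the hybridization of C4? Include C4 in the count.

C4 is sp3 (only σ bonds).
C1: sp3 ✓
C2: sp3 ✓
C3: sp3 ✓
C4: sp3 ✓
C5: sp3 ✓
C6: sp3 ✓
C7: sp2
C8: sp2
C9: sp3 ✓
C10: sp3 ✓
C11: sp3 ✓
9 carbons are sp3.

9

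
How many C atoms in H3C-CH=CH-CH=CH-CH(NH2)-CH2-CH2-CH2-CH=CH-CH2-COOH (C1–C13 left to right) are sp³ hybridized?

C1: sp3 ✓
C2: sp2
C3: sp2
C4: sp2
C5: sp2
C6: sp3 ✓
C7: sp3 ✓
C8: sp3 ✓
C9: sp3 ✓
C10: sp2
C11: sp2
C12: sp3 ✓
C13: sp2
C1, C6, C7, C8, C9, C12 → 6 sp3 carbons.

6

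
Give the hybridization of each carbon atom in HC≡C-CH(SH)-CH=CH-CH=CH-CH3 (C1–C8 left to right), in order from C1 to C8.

C1 sp, C2 sp, C3 sp3, C4 sp2, C5 sp2, C6 sp2, C7 sp2, C8 sp3

C1 has 2 σ bonds, plus two π bonds: steric number 2 → sp.
C2 (2 σ bonds, plus two π bonds) has steric number 2: sp.
C3 is sp3: 4 σ bonds, 4 electron-density regions.
C4 — 3 σ bonds, plus one π bond. Steric number 3, so sp2.
C5: 3 σ bonds, plus one π bond — 3 electron domains, sp2.
C6: 3 σ bonds, plus one π bond — 3 electron domains, sp2.
C7 has 3 σ bonds, plus one π bond: steric number 3 → sp2.
C8: 4 σ bonds; 4 regions of electron density → sp3.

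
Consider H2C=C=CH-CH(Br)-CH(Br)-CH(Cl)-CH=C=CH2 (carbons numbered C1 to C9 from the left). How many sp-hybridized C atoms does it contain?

C1: sp2
C2: sp ✓
C3: sp2
C4: sp3
C5: sp3
C6: sp3
C7: sp2
C8: sp ✓
C9: sp2
C2, C8 → 2 sp carbons.

2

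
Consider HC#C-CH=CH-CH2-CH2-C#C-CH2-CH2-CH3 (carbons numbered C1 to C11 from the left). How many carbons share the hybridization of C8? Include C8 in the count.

4

C8 is sp (two π bonds).
C1: sp ✓
C2: sp ✓
C3: sp2
C4: sp2
C5: sp3
C6: sp3
C7: sp ✓
C8: sp ✓
C9: sp3
C10: sp3
C11: sp3
4 carbons are sp.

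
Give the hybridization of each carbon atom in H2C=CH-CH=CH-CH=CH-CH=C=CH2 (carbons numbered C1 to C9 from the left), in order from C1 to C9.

C1: 3 σ bonds, plus one π bond — 3 electron domains, sp2.
C2 is sp2: 3 σ bonds, plus one π bond, 3 electron-density regions.
C3 (3 σ bonds, plus one π bond) has steric number 3: sp2.
C4 — 3 σ bonds, plus one π bond. Steric number 3, so sp2.
C5 (3 σ bonds, plus one π bond) has steric number 3: sp2.
C6 — 3 σ bonds, plus one π bond. Steric number 3, so sp2.
C7 has 3 σ bonds, plus one π bond: steric number 3 → sp2.
C8 carries 2 σ bonds, plus two π bonds, giving a steric number of 2, so it is sp.
C9 has 3 σ bonds, plus one π bond: steric number 3 → sp2.

C1 sp2, C2 sp2, C3 sp2, C4 sp2, C5 sp2, C6 sp2, C7 sp2, C8 sp, C9 sp2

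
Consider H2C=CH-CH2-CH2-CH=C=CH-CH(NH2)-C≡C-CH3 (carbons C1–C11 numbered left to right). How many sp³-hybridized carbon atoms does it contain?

4

C1: sp2
C2: sp2
C3: sp3 ✓
C4: sp3 ✓
C5: sp2
C6: sp
C7: sp2
C8: sp3 ✓
C9: sp
C10: sp
C11: sp3 ✓
C3, C4, C8, C11 → 4 sp3 carbons.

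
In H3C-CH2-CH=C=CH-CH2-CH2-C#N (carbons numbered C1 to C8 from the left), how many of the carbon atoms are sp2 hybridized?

C1: sp3
C2: sp3
C3: sp2 ✓
C4: sp
C5: sp2 ✓
C6: sp3
C7: sp3
C8: sp
C3, C5 → 2 sp2 carbons.

2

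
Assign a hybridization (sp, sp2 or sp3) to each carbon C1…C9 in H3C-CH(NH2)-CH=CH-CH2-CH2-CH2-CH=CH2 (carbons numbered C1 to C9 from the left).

C1 is sp3: 4 σ bonds, 4 electron-density regions.
C2 carries 4 σ bonds, giving a steric number of 4, so it is sp3.
C3 (3 σ bonds, plus one π bond) has steric number 3: sp2.
C4: 3 σ bonds, plus one π bond; 3 regions of electron density → sp2.
C5: 4 σ bonds; 4 regions of electron density → sp3.
C6 has 4 σ bonds: steric number 4 → sp3.
C7 has 4 σ bonds: steric number 4 → sp3.
C8: 3 σ bonds, plus one π bond — 3 electron domains, sp2.
C9 (3 σ bonds, plus one π bond) has steric number 3: sp2.

C1 sp3, C2 sp3, C3 sp2, C4 sp2, C5 sp3, C6 sp3, C7 sp3, C8 sp2, C9 sp2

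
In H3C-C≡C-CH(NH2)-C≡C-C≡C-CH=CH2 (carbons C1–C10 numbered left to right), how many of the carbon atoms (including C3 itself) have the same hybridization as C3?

6

C3 is sp (two π bonds).
C1: sp3
C2: sp ✓
C3: sp ✓
C4: sp3
C5: sp ✓
C6: sp ✓
C7: sp ✓
C8: sp ✓
C9: sp2
C10: sp2
6 carbons are sp.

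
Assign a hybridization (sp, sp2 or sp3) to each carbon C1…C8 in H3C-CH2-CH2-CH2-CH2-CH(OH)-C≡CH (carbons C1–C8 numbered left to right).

C1 sp3, C2 sp3, C3 sp3, C4 sp3, C5 sp3, C6 sp3, C7 sp, C8 sp

C1 carries 4 σ bonds, giving a steric number of 4, so it is sp3.
C2 carries 4 σ bonds, giving a steric number of 4, so it is sp3.
C3: 4 σ bonds — 4 electron domains, sp3.
C4 has 4 σ bonds: steric number 4 → sp3.
C5 — 4 σ bonds. Steric number 4, so sp3.
C6 has 4 σ bonds: steric number 4 → sp3.
C7 is sp: 2 σ bonds, plus two π bonds, 2 electron-density regions.
C8 has 2 σ bonds, plus two π bonds: steric number 2 → sp.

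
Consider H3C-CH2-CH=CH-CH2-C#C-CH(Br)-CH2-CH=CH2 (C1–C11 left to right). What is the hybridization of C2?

C2 — 4 σ bonds. Steric number 4, so sp3.

sp³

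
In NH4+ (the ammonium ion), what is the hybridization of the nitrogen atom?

Four σ bonds, no lone pair → sp3, tetrahedral.

sp3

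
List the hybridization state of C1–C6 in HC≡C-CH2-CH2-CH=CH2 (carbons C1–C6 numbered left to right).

C1 carries 2 σ bonds, plus two π bonds, giving a steric number of 2, so it is sp.
C2: 2 σ bonds, plus two π bonds — 2 electron domains, sp.
C3 — 4 σ bonds. Steric number 4, so sp3.
C4: 4 σ bonds; 4 regions of electron density → sp3.
C5 — 3 σ bonds, plus one π bond. Steric number 3, so sp2.
C6: 3 σ bonds, plus one π bond — 3 electron domains, sp2.

C1 sp, C2 sp, C3 sp3, C4 sp3, C5 sp2, C6 sp2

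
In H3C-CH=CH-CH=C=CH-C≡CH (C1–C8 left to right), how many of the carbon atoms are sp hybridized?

C1: sp3
C2: sp2
C3: sp2
C4: sp2
C5: sp ✓
C6: sp2
C7: sp ✓
C8: sp ✓
C5, C7, C8 → 3 sp carbons.

3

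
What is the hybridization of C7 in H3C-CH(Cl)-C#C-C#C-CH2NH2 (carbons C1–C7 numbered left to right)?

C7 — 4 σ bonds. Steric number 4, so sp3.

sp^3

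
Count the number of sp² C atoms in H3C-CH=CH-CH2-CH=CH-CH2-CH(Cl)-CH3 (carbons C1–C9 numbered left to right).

4

C1: sp3
C2: sp2 ✓
C3: sp2 ✓
C4: sp3
C5: sp2 ✓
C6: sp2 ✓
C7: sp3
C8: sp3
C9: sp3
C2, C3, C5, C6 → 4 sp2 carbons.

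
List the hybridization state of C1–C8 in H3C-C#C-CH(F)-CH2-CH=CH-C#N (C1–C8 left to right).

C1 sp3, C2 sp, C3 sp, C4 sp3, C5 sp3, C6 sp2, C7 sp2, C8 sp

C1 — 4 σ bonds. Steric number 4, so sp3.
C2: 2 σ bonds, plus two π bonds — 2 electron domains, sp.
C3: 2 σ bonds, plus two π bonds — 2 electron domains, sp.
C4 — 4 σ bonds. Steric number 4, so sp3.
C5 (4 σ bonds) has steric number 4: sp3.
C6: 3 σ bonds, plus one π bond; 3 regions of electron density → sp2.
C7 has 3 σ bonds, plus one π bond: steric number 3 → sp2.
C8 — 2 σ bonds, plus two π bonds. Steric number 2, so sp.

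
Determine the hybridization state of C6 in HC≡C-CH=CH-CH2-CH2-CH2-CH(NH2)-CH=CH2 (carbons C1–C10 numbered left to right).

C6: 4 σ bonds — 4 electron domains, sp3.

sp3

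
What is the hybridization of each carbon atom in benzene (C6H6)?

sp2

Every ring carbon has three σ bonds and contributes one p electron to the aromatic π system.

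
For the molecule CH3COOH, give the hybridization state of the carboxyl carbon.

sp²

The carboxyl carbon has 3 σ bonds, plus one π bond: steric number 3 → sp2.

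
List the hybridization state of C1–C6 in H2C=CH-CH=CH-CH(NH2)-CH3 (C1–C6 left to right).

C1 sp2, C2 sp2, C3 sp2, C4 sp2, C5 sp3, C6 sp3

C1: 3 σ bonds, plus one π bond; 3 regions of electron density → sp2.
C2 — 3 σ bonds, plus one π bond. Steric number 3, so sp2.
C3 (3 σ bonds, plus one π bond) has steric number 3: sp2.
C4 (3 σ bonds, plus one π bond) has steric number 3: sp2.
C5 carries 4 σ bonds, giving a steric number of 4, so it is sp3.
C6 has 4 σ bonds: steric number 4 → sp3.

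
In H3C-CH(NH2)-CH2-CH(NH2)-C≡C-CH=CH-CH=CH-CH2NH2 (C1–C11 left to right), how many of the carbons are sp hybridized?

C1: sp3
C2: sp3
C3: sp3
C4: sp3
C5: sp ✓
C6: sp ✓
C7: sp2
C8: sp2
C9: sp2
C10: sp2
C11: sp3
C5, C6 → 2 sp carbons.

2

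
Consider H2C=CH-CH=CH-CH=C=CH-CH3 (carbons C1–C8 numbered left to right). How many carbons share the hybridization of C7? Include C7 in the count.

6

C7 is sp2 (one π bond).
C1: sp2 ✓
C2: sp2 ✓
C3: sp2 ✓
C4: sp2 ✓
C5: sp2 ✓
C6: sp
C7: sp2 ✓
C8: sp3
6 carbons are sp2.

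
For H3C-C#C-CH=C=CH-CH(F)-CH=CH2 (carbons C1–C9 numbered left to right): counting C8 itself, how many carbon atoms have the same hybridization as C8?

C8 is sp2 (one π bond).
C1: sp3
C2: sp
C3: sp
C4: sp2 ✓
C5: sp
C6: sp2 ✓
C7: sp3
C8: sp2 ✓
C9: sp2 ✓
4 carbons are sp2.

4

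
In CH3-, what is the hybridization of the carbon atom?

sp³

Three σ bonds + one lone pair = steric number 4 → sp3, pyramidal.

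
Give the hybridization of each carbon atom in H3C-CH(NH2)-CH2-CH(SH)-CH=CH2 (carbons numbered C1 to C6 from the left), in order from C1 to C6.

C1 sp3, C2 sp3, C3 sp3, C4 sp3, C5 sp2, C6 sp2

C1 has 4 σ bonds: steric number 4 → sp3.
C2 — 4 σ bonds. Steric number 4, so sp3.
C3 carries 4 σ bonds, giving a steric number of 4, so it is sp3.
C4 carries 4 σ bonds, giving a steric number of 4, so it is sp3.
C5: 3 σ bonds, plus one π bond — 3 electron domains, sp2.
C6: 3 σ bonds, plus one π bond; 3 regions of electron density → sp2.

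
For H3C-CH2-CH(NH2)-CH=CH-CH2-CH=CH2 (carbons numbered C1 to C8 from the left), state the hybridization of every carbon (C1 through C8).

C1: 4 σ bonds — 4 electron domains, sp3.
C2 — 4 σ bonds. Steric number 4, so sp3.
C3 is sp3: 4 σ bonds, 4 electron-density regions.
C4: 3 σ bonds, plus one π bond; 3 regions of electron density → sp2.
C5: 3 σ bonds, plus one π bond — 3 electron domains, sp2.
C6 carries 4 σ bonds, giving a steric number of 4, so it is sp3.
C7 carries 3 σ bonds, plus one π bond, giving a steric number of 3, so it is sp2.
C8 — 3 σ bonds, plus one π bond. Steric number 3, so sp2.

C1 sp3, C2 sp3, C3 sp3, C4 sp2, C5 sp2, C6 sp3, C7 sp2, C8 sp2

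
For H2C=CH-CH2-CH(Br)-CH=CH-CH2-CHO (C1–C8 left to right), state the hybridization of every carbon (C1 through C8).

C1 sp2, C2 sp2, C3 sp3, C4 sp3, C5 sp2, C6 sp2, C7 sp3, C8 sp2

C1: 3 σ bonds, plus one π bond — 3 electron domains, sp2.
C2: 3 σ bonds, plus one π bond — 3 electron domains, sp2.
C3: 4 σ bonds; 4 regions of electron density → sp3.
C4 — 4 σ bonds. Steric number 4, so sp3.
C5: 3 σ bonds, plus one π bond — 3 electron domains, sp2.
C6 (3 σ bonds, plus one π bond) has steric number 3: sp2.
C7 has 4 σ bonds: steric number 4 → sp3.
C8 — 3 σ bonds, plus one π bond. Steric number 3, so sp2.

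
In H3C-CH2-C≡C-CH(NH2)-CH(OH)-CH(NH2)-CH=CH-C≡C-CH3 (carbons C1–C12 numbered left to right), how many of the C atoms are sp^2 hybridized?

2

C1: sp3
C2: sp3
C3: sp
C4: sp
C5: sp3
C6: sp3
C7: sp3
C8: sp2 ✓
C9: sp2 ✓
C10: sp
C11: sp
C12: sp3
C8, C9 → 2 sp2 carbons.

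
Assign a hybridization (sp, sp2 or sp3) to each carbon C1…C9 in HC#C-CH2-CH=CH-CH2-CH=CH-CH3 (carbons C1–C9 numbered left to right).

C1 — 2 σ bonds, plus two π bonds. Steric number 2, so sp.
C2 carries 2 σ bonds, plus two π bonds, giving a steric number of 2, so it is sp.
C3: 4 σ bonds — 4 electron domains, sp3.
C4 has 3 σ bonds, plus one π bond: steric number 3 → sp2.
C5: 3 σ bonds, plus one π bond — 3 electron domains, sp2.
C6 (4 σ bonds) has steric number 4: sp3.
C7: 3 σ bonds, plus one π bond — 3 electron domains, sp2.
C8 has 3 σ bonds, plus one π bond: steric number 3 → sp2.
C9 has 4 σ bonds: steric number 4 → sp3.

C1 sp, C2 sp, C3 sp3, C4 sp2, C5 sp2, C6 sp3, C7 sp2, C8 sp2, C9 sp3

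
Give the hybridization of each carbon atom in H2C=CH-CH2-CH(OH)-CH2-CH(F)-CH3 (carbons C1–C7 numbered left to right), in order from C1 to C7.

C1 carries 3 σ bonds, plus one π bond, giving a steric number of 3, so it is sp2.
C2 (3 σ bonds, plus one π bond) has steric number 3: sp2.
C3 has 4 σ bonds: steric number 4 → sp3.
C4 has 4 σ bonds: steric number 4 → sp3.
C5: 4 σ bonds; 4 regions of electron density → sp3.
C6 carries 4 σ bonds, giving a steric number of 4, so it is sp3.
C7: 4 σ bonds — 4 electron domains, sp3.

C1 sp2, C2 sp2, C3 sp3, C4 sp3, C5 sp3, C6 sp3, C7 sp3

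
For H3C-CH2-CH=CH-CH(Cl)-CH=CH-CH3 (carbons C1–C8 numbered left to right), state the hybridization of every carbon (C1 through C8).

C1 sp3, C2 sp3, C3 sp2, C4 sp2, C5 sp3, C6 sp2, C7 sp2, C8 sp3

C1: 4 σ bonds — 4 electron domains, sp3.
C2: 4 σ bonds; 4 regions of electron density → sp3.
C3 — 3 σ bonds, plus one π bond. Steric number 3, so sp2.
C4: 3 σ bonds, plus one π bond — 3 electron domains, sp2.
C5 is sp3: 4 σ bonds, 4 electron-density regions.
C6 (3 σ bonds, plus one π bond) has steric number 3: sp2.
C7 (3 σ bonds, plus one π bond) has steric number 3: sp2.
C8 carries 4 σ bonds, giving a steric number of 4, so it is sp3.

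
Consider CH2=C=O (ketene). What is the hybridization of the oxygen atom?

sp2

The oxygen atom: 1 σ bond and 2 lone pairs, plus one π bond; 3 regions of electron density → sp2.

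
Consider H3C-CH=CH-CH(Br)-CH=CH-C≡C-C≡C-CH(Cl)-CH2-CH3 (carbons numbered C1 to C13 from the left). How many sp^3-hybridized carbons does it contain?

5

C1: sp3 ✓
C2: sp2
C3: sp2
C4: sp3 ✓
C5: sp2
C6: sp2
C7: sp
C8: sp
C9: sp
C10: sp
C11: sp3 ✓
C12: sp3 ✓
C13: sp3 ✓
C1, C4, C11, C12, C13 → 5 sp3 carbons.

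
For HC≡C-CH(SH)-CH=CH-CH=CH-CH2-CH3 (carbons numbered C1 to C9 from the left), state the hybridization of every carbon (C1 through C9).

C1 sp, C2 sp, C3 sp3, C4 sp2, C5 sp2, C6 sp2, C7 sp2, C8 sp3, C9 sp3

C1 — 2 σ bonds, plus two π bonds. Steric number 2, so sp.
C2 is sp: 2 σ bonds, plus two π bonds, 2 electron-density regions.
C3 — 4 σ bonds. Steric number 4, so sp3.
C4: 3 σ bonds, plus one π bond; 3 regions of electron density → sp2.
C5 has 3 σ bonds, plus one π bond: steric number 3 → sp2.
C6 has 3 σ bonds, plus one π bond: steric number 3 → sp2.
C7 carries 3 σ bonds, plus one π bond, giving a steric number of 3, so it is sp2.
C8 has 4 σ bonds: steric number 4 → sp3.
C9: 4 σ bonds; 4 regions of electron density → sp3.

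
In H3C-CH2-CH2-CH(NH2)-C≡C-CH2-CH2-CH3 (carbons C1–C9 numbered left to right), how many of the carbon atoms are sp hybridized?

2

C1: sp3
C2: sp3
C3: sp3
C4: sp3
C5: sp ✓
C6: sp ✓
C7: sp3
C8: sp3
C9: sp3
C5, C6 → 2 sp carbons.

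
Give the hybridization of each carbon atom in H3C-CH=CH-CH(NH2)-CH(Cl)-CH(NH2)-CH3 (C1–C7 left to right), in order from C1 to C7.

C1 carries 4 σ bonds, giving a steric number of 4, so it is sp3.
C2 carries 3 σ bonds, plus one π bond, giving a steric number of 3, so it is sp2.
C3 carries 3 σ bonds, plus one π bond, giving a steric number of 3, so it is sp2.
C4 (4 σ bonds) has steric number 4: sp3.
C5: 4 σ bonds — 4 electron domains, sp3.
C6 carries 4 σ bonds, giving a steric number of 4, so it is sp3.
C7: 4 σ bonds; 4 regions of electron density → sp3.

C1 sp3, C2 sp2, C3 sp2, C4 sp3, C5 sp3, C6 sp3, C7 sp3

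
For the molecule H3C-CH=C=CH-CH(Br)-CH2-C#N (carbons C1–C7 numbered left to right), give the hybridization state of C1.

sp³

C1: 4 σ bonds; 4 regions of electron density → sp3.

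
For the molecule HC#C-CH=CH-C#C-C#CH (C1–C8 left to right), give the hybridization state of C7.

C7 has 2 σ bonds, plus two π bonds: steric number 2 → sp.

sp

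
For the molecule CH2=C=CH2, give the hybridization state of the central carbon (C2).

Two σ bonds and two π bonds (one to each neighbour) → sp.

sp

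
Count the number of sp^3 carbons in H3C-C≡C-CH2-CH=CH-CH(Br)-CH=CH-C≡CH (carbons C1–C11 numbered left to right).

3

C1: sp3 ✓
C2: sp
C3: sp
C4: sp3 ✓
C5: sp2
C6: sp2
C7: sp3 ✓
C8: sp2
C9: sp2
C10: sp
C11: sp
C1, C4, C7 → 3 sp3 carbons.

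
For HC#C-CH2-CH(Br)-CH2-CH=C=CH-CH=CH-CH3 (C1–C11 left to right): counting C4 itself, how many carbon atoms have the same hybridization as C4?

C4 is sp3 (only σ bonds).
C1: sp
C2: sp
C3: sp3 ✓
C4: sp3 ✓
C5: sp3 ✓
C6: sp2
C7: sp
C8: sp2
C9: sp2
C10: sp2
C11: sp3 ✓
4 carbons are sp3.

4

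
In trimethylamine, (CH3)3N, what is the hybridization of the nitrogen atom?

sp3

The nitrogen atom: 3 σ bonds and 1 lone pair; 4 regions of electron density → sp3.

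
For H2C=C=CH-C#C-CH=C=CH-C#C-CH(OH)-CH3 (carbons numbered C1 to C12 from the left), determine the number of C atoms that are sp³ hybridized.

2

C1: sp2
C2: sp
C3: sp2
C4: sp
C5: sp
C6: sp2
C7: sp
C8: sp2
C9: sp
C10: sp
C11: sp3 ✓
C12: sp3 ✓
C11, C12 → 2 sp3 carbons.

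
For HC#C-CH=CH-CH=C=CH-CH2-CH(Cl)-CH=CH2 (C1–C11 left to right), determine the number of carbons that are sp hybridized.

C1: sp ✓
C2: sp ✓
C3: sp2
C4: sp2
C5: sp2
C6: sp ✓
C7: sp2
C8: sp3
C9: sp3
C10: sp2
C11: sp2
C1, C2, C6 → 3 sp carbons.

3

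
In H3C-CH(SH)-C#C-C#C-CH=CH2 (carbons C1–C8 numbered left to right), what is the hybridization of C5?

sp

C5 has 2 σ bonds, plus two π bonds: steric number 2 → sp.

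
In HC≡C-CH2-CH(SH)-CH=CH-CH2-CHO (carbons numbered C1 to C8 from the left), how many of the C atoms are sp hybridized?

2

C1: sp ✓
C2: sp ✓
C3: sp3
C4: sp3
C5: sp2
C6: sp2
C7: sp3
C8: sp2
C1, C2 → 2 sp carbons.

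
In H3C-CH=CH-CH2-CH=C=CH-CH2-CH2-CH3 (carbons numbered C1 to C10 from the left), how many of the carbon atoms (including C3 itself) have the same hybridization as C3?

C3 is sp2 (one π bond).
C1: sp3
C2: sp2 ✓
C3: sp2 ✓
C4: sp3
C5: sp2 ✓
C6: sp
C7: sp2 ✓
C8: sp3
C9: sp3
C10: sp3
4 carbons are sp2.

4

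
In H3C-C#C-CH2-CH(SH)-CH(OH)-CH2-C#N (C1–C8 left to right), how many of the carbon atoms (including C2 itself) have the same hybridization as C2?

3

C2 is sp (two π bonds).
C1: sp3
C2: sp ✓
C3: sp ✓
C4: sp3
C5: sp3
C6: sp3
C7: sp3
C8: sp ✓
3 carbons are sp.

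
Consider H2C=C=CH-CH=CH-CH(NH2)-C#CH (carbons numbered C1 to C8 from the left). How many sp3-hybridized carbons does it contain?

1

C1: sp2
C2: sp
C3: sp2
C4: sp2
C5: sp2
C6: sp3 ✓
C7: sp
C8: sp
C6 → 1 sp3 carbon.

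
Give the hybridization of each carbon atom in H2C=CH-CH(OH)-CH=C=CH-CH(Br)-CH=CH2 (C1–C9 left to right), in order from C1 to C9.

C1 sp2, C2 sp2, C3 sp3, C4 sp2, C5 sp, C6 sp2, C7 sp3, C8 sp2, C9 sp2

C1: 3 σ bonds, plus one π bond; 3 regions of electron density → sp2.
C2 carries 3 σ bonds, plus one π bond, giving a steric number of 3, so it is sp2.
C3 (4 σ bonds) has steric number 4: sp3.
C4: 3 σ bonds, plus one π bond — 3 electron domains, sp2.
C5 has 2 σ bonds, plus two π bonds: steric number 2 → sp.
C6: 3 σ bonds, plus one π bond — 3 electron domains, sp2.
C7 is sp3: 4 σ bonds, 4 electron-density regions.
C8 — 3 σ bonds, plus one π bond. Steric number 3, so sp2.
C9 (3 σ bonds, plus one π bond) has steric number 3: sp2.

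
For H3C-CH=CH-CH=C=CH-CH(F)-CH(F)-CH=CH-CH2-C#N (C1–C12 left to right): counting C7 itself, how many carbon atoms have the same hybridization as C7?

4

C7 is sp3 (only σ bonds).
C1: sp3 ✓
C2: sp2
C3: sp2
C4: sp2
C5: sp
C6: sp2
C7: sp3 ✓
C8: sp3 ✓
C9: sp2
C10: sp2
C11: sp3 ✓
C12: sp
4 carbons are sp3.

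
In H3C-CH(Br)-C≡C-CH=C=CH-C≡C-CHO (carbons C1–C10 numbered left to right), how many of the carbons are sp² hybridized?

3

C1: sp3
C2: sp3
C3: sp
C4: sp
C5: sp2 ✓
C6: sp
C7: sp2 ✓
C8: sp
C9: sp
C10: sp2 ✓
C5, C7, C10 → 3 sp2 carbons.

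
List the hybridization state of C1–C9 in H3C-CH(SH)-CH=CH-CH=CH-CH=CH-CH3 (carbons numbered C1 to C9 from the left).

C1 sp3, C2 sp3, C3 sp2, C4 sp2, C5 sp2, C6 sp2, C7 sp2, C8 sp2, C9 sp3

C1 has 4 σ bonds: steric number 4 → sp3.
C2 carries 4 σ bonds, giving a steric number of 4, so it is sp3.
C3 (3 σ bonds, plus one π bond) has steric number 3: sp2.
C4 has 3 σ bonds, plus one π bond: steric number 3 → sp2.
C5 — 3 σ bonds, plus one π bond. Steric number 3, so sp2.
C6 — 3 σ bonds, plus one π bond. Steric number 3, so sp2.
C7 carries 3 σ bonds, plus one π bond, giving a steric number of 3, so it is sp2.
C8 — 3 σ bonds, plus one π bond. Steric number 3, so sp2.
C9 is sp3: 4 σ bonds, 4 electron-density regions.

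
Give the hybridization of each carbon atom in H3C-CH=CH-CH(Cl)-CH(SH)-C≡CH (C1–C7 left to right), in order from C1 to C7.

C1 sp3, C2 sp2, C3 sp2, C4 sp3, C5 sp3, C6 sp, C7 sp

C1 carries 4 σ bonds, giving a steric number of 4, so it is sp3.
C2 has 3 σ bonds, plus one π bond: steric number 3 → sp2.
C3 is sp2: 3 σ bonds, plus one π bond, 3 electron-density regions.
C4 is sp3: 4 σ bonds, 4 electron-density regions.
C5: 4 σ bonds; 4 regions of electron density → sp3.
C6 (2 σ bonds, plus two π bonds) has steric number 2: sp.
C7 (2 σ bonds, plus two π bonds) has steric number 2: sp.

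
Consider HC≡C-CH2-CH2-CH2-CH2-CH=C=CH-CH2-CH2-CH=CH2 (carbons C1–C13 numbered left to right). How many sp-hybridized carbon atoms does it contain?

C1: sp ✓
C2: sp ✓
C3: sp3
C4: sp3
C5: sp3
C6: sp3
C7: sp2
C8: sp ✓
C9: sp2
C10: sp3
C11: sp3
C12: sp2
C13: sp2
C1, C2, C8 → 3 sp carbons.

3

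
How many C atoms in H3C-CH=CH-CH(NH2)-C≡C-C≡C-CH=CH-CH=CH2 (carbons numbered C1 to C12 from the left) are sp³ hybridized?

C1: sp3 ✓
C2: sp2
C3: sp2
C4: sp3 ✓
C5: sp
C6: sp
C7: sp
C8: sp
C9: sp2
C10: sp2
C11: sp2
C12: sp2
C1, C4 → 2 sp3 carbons.

2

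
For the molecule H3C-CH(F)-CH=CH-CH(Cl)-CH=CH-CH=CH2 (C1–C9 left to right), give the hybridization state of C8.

C8 is sp2: 3 σ bonds, plus one π bond, 3 electron-density regions.

sp^2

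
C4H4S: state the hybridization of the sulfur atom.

Analogous to furan: one S lone pair in the aromatic π system, S is sp2.

sp^2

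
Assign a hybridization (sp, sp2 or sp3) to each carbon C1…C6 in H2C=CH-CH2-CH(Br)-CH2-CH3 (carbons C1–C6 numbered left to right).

C1 sp2, C2 sp2, C3 sp3, C4 sp3, C5 sp3, C6 sp3

C1 — 3 σ bonds, plus one π bond. Steric number 3, so sp2.
C2 (3 σ bonds, plus one π bond) has steric number 3: sp2.
C3 (4 σ bonds) has steric number 4: sp3.
C4 carries 4 σ bonds, giving a steric number of 4, so it is sp3.
C5 — 4 σ bonds. Steric number 4, so sp3.
C6: 4 σ bonds; 4 regions of electron density → sp3.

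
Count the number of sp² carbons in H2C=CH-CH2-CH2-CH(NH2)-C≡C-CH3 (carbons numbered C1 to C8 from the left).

2

C1: sp2 ✓
C2: sp2 ✓
C3: sp3
C4: sp3
C5: sp3
C6: sp
C7: sp
C8: sp3
C1, C2 → 2 sp2 carbons.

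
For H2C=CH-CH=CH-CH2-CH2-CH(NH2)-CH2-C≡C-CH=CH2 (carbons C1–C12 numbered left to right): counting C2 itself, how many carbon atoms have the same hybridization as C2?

6

C2 is sp2 (one π bond).
C1: sp2 ✓
C2: sp2 ✓
C3: sp2 ✓
C4: sp2 ✓
C5: sp3
C6: sp3
C7: sp3
C8: sp3
C9: sp
C10: sp
C11: sp2 ✓
C12: sp2 ✓
6 carbons are sp2.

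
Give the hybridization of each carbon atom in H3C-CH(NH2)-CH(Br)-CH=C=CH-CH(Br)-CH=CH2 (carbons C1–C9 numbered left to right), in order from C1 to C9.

C1 sp3, C2 sp3, C3 sp3, C4 sp2, C5 sp, C6 sp2, C7 sp3, C8 sp2, C9 sp2

C1 has 4 σ bonds: steric number 4 → sp3.
C2 carries 4 σ bonds, giving a steric number of 4, so it is sp3.
C3 carries 4 σ bonds, giving a steric number of 4, so it is sp3.
C4: 3 σ bonds, plus one π bond; 3 regions of electron density → sp2.
C5 carries 2 σ bonds, plus two π bonds, giving a steric number of 2, so it is sp.
C6: 3 σ bonds, plus one π bond — 3 electron domains, sp2.
C7: 4 σ bonds; 4 regions of electron density → sp3.
C8 (3 σ bonds, plus one π bond) has steric number 3: sp2.
C9: 3 σ bonds, plus one π bond; 3 regions of electron density → sp2.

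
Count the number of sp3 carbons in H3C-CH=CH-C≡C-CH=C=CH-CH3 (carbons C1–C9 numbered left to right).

2

C1: sp3 ✓
C2: sp2
C3: sp2
C4: sp
C5: sp
C6: sp2
C7: sp
C8: sp2
C9: sp3 ✓
C1, C9 → 2 sp3 carbons.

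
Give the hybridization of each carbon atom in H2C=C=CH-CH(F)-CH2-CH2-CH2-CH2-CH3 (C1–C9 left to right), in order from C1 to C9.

C1 sp2, C2 sp, C3 sp2, C4 sp3, C5 sp3, C6 sp3, C7 sp3, C8 sp3, C9 sp3

C1 — 3 σ bonds, plus one π bond. Steric number 3, so sp2.
C2 is sp: 2 σ bonds, plus two π bonds, 2 electron-density regions.
C3 carries 3 σ bonds, plus one π bond, giving a steric number of 3, so it is sp2.
C4: 4 σ bonds — 4 electron domains, sp3.
C5: 4 σ bonds; 4 regions of electron density → sp3.
C6: 4 σ bonds; 4 regions of electron density → sp3.
C7 is sp3: 4 σ bonds, 4 electron-density regions.
C8 (4 σ bonds) has steric number 4: sp3.
C9 (4 σ bonds) has steric number 4: sp3.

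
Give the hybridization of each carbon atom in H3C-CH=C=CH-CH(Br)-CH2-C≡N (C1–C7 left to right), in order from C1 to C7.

C1: 4 σ bonds; 4 regions of electron density → sp3.
C2 is sp2: 3 σ bonds, plus one π bond, 3 electron-density regions.
C3 is sp: 2 σ bonds, plus two π bonds, 2 electron-density regions.
C4 carries 3 σ bonds, plus one π bond, giving a steric number of 3, so it is sp2.
C5 carries 4 σ bonds, giving a steric number of 4, so it is sp3.
C6 has 4 σ bonds: steric number 4 → sp3.
C7 carries 2 σ bonds, plus two π bonds, giving a steric number of 2, so it is sp.

C1 sp3, C2 sp2, C3 sp, C4 sp2, C5 sp3, C6 sp3, C7 sp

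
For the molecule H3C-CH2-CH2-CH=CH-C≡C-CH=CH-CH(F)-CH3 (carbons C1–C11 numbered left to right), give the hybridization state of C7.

C7 has 2 σ bonds, plus two π bonds: steric number 2 → sp.

sp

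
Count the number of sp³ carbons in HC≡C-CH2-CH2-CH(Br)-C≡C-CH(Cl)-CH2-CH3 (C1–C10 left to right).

C1: sp
C2: sp
C3: sp3 ✓
C4: sp3 ✓
C5: sp3 ✓
C6: sp
C7: sp
C8: sp3 ✓
C9: sp3 ✓
C10: sp3 ✓
C3, C4, C5, C8, C9, C10 → 6 sp3 carbons.

6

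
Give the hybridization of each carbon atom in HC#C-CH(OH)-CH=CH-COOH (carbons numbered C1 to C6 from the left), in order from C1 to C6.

C1: 2 σ bonds, plus two π bonds — 2 electron domains, sp.
C2 — 2 σ bonds, plus two π bonds. Steric number 2, so sp.
C3 — 4 σ bonds. Steric number 4, so sp3.
C4 — 3 σ bonds, plus one π bond. Steric number 3, so sp2.
C5 (3 σ bonds, plus one π bond) has steric number 3: sp2.
C6: 3 σ bonds, plus one π bond; 3 regions of electron density → sp2.

C1 sp, C2 sp, C3 sp3, C4 sp2, C5 sp2, C6 sp2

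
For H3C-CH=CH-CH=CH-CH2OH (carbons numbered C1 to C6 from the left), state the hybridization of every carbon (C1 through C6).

C1 sp3, C2 sp2, C3 sp2, C4 sp2, C5 sp2, C6 sp3

C1: 4 σ bonds; 4 regions of electron density → sp3.
C2 carries 3 σ bonds, plus one π bond, giving a steric number of 3, so it is sp2.
C3 has 3 σ bonds, plus one π bond: steric number 3 → sp2.
C4: 3 σ bonds, plus one π bond; 3 regions of electron density → sp2.
C5 is sp2: 3 σ bonds, plus one π bond, 3 electron-density regions.
C6 is sp3: 4 σ bonds, 4 electron-density regions.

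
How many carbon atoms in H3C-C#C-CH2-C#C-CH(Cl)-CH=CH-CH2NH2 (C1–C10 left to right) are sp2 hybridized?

2

C1: sp3
C2: sp
C3: sp
C4: sp3
C5: sp
C6: sp
C7: sp3
C8: sp2 ✓
C9: sp2 ✓
C10: sp3
C8, C9 → 2 sp2 carbons.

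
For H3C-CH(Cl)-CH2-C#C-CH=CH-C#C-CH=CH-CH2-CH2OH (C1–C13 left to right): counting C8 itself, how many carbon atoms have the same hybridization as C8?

C8 is sp (two π bonds).
C1: sp3
C2: sp3
C3: sp3
C4: sp ✓
C5: sp ✓
C6: sp2
C7: sp2
C8: sp ✓
C9: sp ✓
C10: sp2
C11: sp2
C12: sp3
C13: sp3
4 carbons are sp.

4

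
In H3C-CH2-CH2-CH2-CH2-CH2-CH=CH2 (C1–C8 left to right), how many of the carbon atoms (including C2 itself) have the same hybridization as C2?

C2 is sp3 (only σ bonds).
C1: sp3 ✓
C2: sp3 ✓
C3: sp3 ✓
C4: sp3 ✓
C5: sp3 ✓
C6: sp3 ✓
C7: sp2
C8: sp2
6 carbons are sp3.

6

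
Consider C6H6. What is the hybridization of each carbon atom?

Every ring carbon has three σ bonds and contributes one p electron to the aromatic π system.

sp²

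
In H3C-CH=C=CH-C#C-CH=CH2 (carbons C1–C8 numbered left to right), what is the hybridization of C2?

sp^2

C2: 3 σ bonds, plus one π bond; 3 regions of electron density → sp2.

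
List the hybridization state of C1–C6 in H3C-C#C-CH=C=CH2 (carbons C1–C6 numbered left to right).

C1 sp3, C2 sp, C3 sp, C4 sp2, C5 sp, C6 sp2

C1 (4 σ bonds) has steric number 4: sp3.
C2 (2 σ bonds, plus two π bonds) has steric number 2: sp.
C3 — 2 σ bonds, plus two π bonds. Steric number 2, so sp.
C4 has 3 σ bonds, plus one π bond: steric number 3 → sp2.
C5 is sp: 2 σ bonds, plus two π bonds, 2 electron-density regions.
C6 — 3 σ bonds, plus one π bond. Steric number 3, so sp2.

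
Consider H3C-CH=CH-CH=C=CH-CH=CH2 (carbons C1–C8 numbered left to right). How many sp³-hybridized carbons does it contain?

1

C1: sp3 ✓
C2: sp2
C3: sp2
C4: sp2
C5: sp
C6: sp2
C7: sp2
C8: sp2
C1 → 1 sp3 carbon.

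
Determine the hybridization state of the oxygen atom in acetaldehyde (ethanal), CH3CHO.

sp^2

The oxygen atom — 1 σ bond and 2 lone pairs, plus one π bond. Steric number 3, so sp2.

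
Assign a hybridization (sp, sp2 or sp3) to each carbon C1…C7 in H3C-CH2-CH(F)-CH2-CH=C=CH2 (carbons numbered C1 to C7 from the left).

C1 has 4 σ bonds: steric number 4 → sp3.
C2 has 4 σ bonds: steric number 4 → sp3.
C3 (4 σ bonds) has steric number 4: sp3.
C4 — 4 σ bonds. Steric number 4, so sp3.
C5 carries 3 σ bonds, plus one π bond, giving a steric number of 3, so it is sp2.
C6: 2 σ bonds, plus two π bonds — 2 electron domains, sp.
C7 is sp2: 3 σ bonds, plus one π bond, 3 electron-density regions.

C1 sp3, C2 sp3, C3 sp3, C4 sp3, C5 sp2, C6 sp, C7 sp2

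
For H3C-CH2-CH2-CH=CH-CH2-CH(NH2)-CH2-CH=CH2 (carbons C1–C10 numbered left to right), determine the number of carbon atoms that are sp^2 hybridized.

C1: sp3
C2: sp3
C3: sp3
C4: sp2 ✓
C5: sp2 ✓
C6: sp3
C7: sp3
C8: sp3
C9: sp2 ✓
C10: sp2 ✓
C4, C5, C9, C10 → 4 sp2 carbons.

4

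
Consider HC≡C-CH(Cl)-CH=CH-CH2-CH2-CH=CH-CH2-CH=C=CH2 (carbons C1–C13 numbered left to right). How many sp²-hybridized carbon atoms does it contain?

C1: sp
C2: sp
C3: sp3
C4: sp2 ✓
C5: sp2 ✓
C6: sp3
C7: sp3
C8: sp2 ✓
C9: sp2 ✓
C10: sp3
C11: sp2 ✓
C12: sp
C13: sp2 ✓
C4, C5, C8, C9, C11, C13 → 6 sp2 carbons.

6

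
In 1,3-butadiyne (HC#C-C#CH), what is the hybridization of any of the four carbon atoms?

sp

Every carbon is part of a C≡C triple bond: two σ regions → sp.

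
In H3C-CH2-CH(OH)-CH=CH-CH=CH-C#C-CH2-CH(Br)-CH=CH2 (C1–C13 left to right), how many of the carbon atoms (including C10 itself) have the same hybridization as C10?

5

C10 is sp3 (only σ bonds).
C1: sp3 ✓
C2: sp3 ✓
C3: sp3 ✓
C4: sp2
C5: sp2
C6: sp2
C7: sp2
C8: sp
C9: sp
C10: sp3 ✓
C11: sp3 ✓
C12: sp2
C13: sp2
5 carbons are sp3.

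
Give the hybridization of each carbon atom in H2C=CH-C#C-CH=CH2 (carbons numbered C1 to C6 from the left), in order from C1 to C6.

C1 sp2, C2 sp2, C3 sp, C4 sp, C5 sp2, C6 sp2

C1 has 3 σ bonds, plus one π bond: steric number 3 → sp2.
C2 is sp2: 3 σ bonds, plus one π bond, 3 electron-density regions.
C3: 2 σ bonds, plus two π bonds — 2 electron domains, sp.
C4 carries 2 σ bonds, plus two π bonds, giving a steric number of 2, so it is sp.
C5: 3 σ bonds, plus one π bond — 3 electron domains, sp2.
C6 — 3 σ bonds, plus one π bond. Steric number 3, so sp2.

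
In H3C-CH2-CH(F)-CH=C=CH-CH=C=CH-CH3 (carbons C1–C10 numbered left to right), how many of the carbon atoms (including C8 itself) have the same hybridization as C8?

2

C8 is sp (two π bonds).
C1: sp3
C2: sp3
C3: sp3
C4: sp2
C5: sp ✓
C6: sp2
C7: sp2
C8: sp ✓
C9: sp2
C10: sp3
2 carbons are sp.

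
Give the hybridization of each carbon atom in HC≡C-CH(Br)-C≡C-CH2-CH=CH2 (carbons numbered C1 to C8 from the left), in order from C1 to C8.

C1 carries 2 σ bonds, plus two π bonds, giving a steric number of 2, so it is sp.
C2 carries 2 σ bonds, plus two π bonds, giving a steric number of 2, so it is sp.
C3: 4 σ bonds; 4 regions of electron density → sp3.
C4 — 2 σ bonds, plus two π bonds. Steric number 2, so sp.
C5 — 2 σ bonds, plus two π bonds. Steric number 2, so sp.
C6 — 4 σ bonds. Steric number 4, so sp3.
C7 carries 3 σ bonds, plus one π bond, giving a steric number of 3, so it is sp2.
C8: 3 σ bonds, plus one π bond; 3 regions of electron density → sp2.

C1 sp, C2 sp, C3 sp3, C4 sp, C5 sp, C6 sp3, C7 sp2, C8 sp2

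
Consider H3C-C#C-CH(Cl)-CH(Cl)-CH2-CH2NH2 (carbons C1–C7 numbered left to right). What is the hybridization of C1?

sp^3

C1: 4 σ bonds — 4 electron domains, sp3.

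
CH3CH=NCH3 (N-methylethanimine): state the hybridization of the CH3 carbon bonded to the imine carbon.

The CH3 carbon bonded to the imine carbon — 4 σ bonds. Steric number 4, so sp3.

sp^3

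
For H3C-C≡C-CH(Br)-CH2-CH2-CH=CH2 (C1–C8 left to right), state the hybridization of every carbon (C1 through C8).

C1: 4 σ bonds; 4 regions of electron density → sp3.
C2 is sp: 2 σ bonds, plus two π bonds, 2 electron-density regions.
C3 (2 σ bonds, plus two π bonds) has steric number 2: sp.
C4: 4 σ bonds — 4 electron domains, sp3.
C5 carries 4 σ bonds, giving a steric number of 4, so it is sp3.
C6 is sp3: 4 σ bonds, 4 electron-density regions.
C7 — 3 σ bonds, plus one π bond. Steric number 3, so sp2.
C8 carries 3 σ bonds, plus one π bond, giving a steric number of 3, so it is sp2.

C1 sp3, C2 sp, C3 sp, C4 sp3, C5 sp3, C6 sp3, C7 sp2, C8 sp2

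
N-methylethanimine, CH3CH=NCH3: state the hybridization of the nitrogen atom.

sp²

Two σ bonds + one lone pair = steric number 3 → sp2.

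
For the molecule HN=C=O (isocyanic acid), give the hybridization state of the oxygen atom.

The oxygen atom: 1 σ bond and 2 lone pairs, plus one π bond; 3 regions of electron density → sp2.

sp²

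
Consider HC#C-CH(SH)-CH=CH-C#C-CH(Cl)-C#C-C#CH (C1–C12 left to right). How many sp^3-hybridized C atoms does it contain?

C1: sp
C2: sp
C3: sp3 ✓
C4: sp2
C5: sp2
C6: sp
C7: sp
C8: sp3 ✓
C9: sp
C10: sp
C11: sp
C12: sp
C3, C8 → 2 sp3 carbons.

2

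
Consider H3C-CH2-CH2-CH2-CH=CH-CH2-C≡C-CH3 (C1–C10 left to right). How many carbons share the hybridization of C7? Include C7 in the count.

C7 is sp3 (only σ bonds).
C1: sp3 ✓
C2: sp3 ✓
C3: sp3 ✓
C4: sp3 ✓
C5: sp2
C6: sp2
C7: sp3 ✓
C8: sp
C9: sp
C10: sp3 ✓
6 carbons are sp3.

6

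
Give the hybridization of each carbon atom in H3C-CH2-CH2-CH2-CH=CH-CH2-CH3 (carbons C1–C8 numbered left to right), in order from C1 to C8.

C1 sp3, C2 sp3, C3 sp3, C4 sp3, C5 sp2, C6 sp2, C7 sp3, C8 sp3

C1 carries 4 σ bonds, giving a steric number of 4, so it is sp3.
C2 is sp3: 4 σ bonds, 4 electron-density regions.
C3 has 4 σ bonds: steric number 4 → sp3.
C4: 4 σ bonds; 4 regions of electron density → sp3.
C5 carries 3 σ bonds, plus one π bond, giving a steric number of 3, so it is sp2.
C6: 3 σ bonds, plus one π bond — 3 electron domains, sp2.
C7 has 4 σ bonds: steric number 4 → sp3.
C8 has 4 σ bonds: steric number 4 → sp3.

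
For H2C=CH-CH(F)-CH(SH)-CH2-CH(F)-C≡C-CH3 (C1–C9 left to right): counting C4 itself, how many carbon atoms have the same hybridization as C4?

5

C4 is sp3 (only σ bonds).
C1: sp2
C2: sp2
C3: sp3 ✓
C4: sp3 ✓
C5: sp3 ✓
C6: sp3 ✓
C7: sp
C8: sp
C9: sp3 ✓
5 carbons are sp3.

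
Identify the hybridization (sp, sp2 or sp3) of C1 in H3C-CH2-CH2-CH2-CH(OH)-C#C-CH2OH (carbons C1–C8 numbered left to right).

C1 is sp3: 4 σ bonds, 4 electron-density regions.

sp³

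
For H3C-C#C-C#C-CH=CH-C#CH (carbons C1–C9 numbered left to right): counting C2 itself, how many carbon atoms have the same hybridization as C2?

6

C2 is sp (two π bonds).
C1: sp3
C2: sp ✓
C3: sp ✓
C4: sp ✓
C5: sp ✓
C6: sp2
C7: sp2
C8: sp ✓
C9: sp ✓
6 carbons are sp.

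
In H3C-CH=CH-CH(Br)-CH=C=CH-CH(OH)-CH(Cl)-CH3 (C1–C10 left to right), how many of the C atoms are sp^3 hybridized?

C1: sp3 ✓
C2: sp2
C3: sp2
C4: sp3 ✓
C5: sp2
C6: sp
C7: sp2
C8: sp3 ✓
C9: sp3 ✓
C10: sp3 ✓
C1, C4, C8, C9, C10 → 5 sp3 carbons.

5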